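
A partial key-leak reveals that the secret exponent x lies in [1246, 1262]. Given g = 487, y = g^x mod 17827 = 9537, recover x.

Compute 487^1246 mod 17827 = 11587, then multiply by 487 repeatedly:
  487^1246=11587  487^1247=9537
Found 9537 at exponent 1247.

1247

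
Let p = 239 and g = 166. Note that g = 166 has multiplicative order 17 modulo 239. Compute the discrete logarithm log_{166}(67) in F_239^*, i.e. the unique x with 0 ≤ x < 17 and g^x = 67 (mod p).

5

Successive powers of 166 modulo 239:
  166^0=1  166^1=166  166^2=71  166^3=75  166^4=22  166^5=67
So 166^5 ≡ 67 (mod 239), giving x = 5.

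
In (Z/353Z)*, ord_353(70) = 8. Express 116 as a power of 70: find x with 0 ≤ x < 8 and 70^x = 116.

Successive powers of 70 modulo 353:
  70^0=1  70^1=70  70^2=311  70^3=237  70^4=352  70^5=283
  70^6=42  70^7=116
So 70^7 ≡ 116 (mod 353), giving x = 7.

7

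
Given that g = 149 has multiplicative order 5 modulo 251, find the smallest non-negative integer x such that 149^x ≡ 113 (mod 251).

2

Successive powers of 149 modulo 251:
  149^0=1  149^1=149  149^2=113
So 149^2 ≡ 113 (mod 251), giving x = 2.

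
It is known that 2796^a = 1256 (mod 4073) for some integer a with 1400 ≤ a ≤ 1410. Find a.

1406

Compute 2796^1400 mod 4073 = 1672, then multiply by 2796 repeatedly:
  2796^1400=1672  2796^1401=3181  2796^1402=2717  2796^1403=587  2796^1404=3906
  2796^1405=1463  2796^1406=1256
Found 1256 at exponent 1406.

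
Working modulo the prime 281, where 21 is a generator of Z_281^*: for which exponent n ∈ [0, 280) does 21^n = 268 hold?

Baby-step giant-step with m = ceil(sqrt(280)) = 17.
Baby table (21^j mod 281 for j=0..16):
  0:1  1:21  2:160  3:269  4:29  5:47  6:144  7:214
  8:279  9:239  10:242  11:24  12:223  13:187  14:274  15:134
  16:4
Giant step factor: 21^(-17) ≡ 184 (mod 281).
Scan 268·184^i mod 281 for i = 0, 1, …:
  i=0: 268   i=1: 137   i=2: 199   i=3: 86
  i=4: 88   i=5: 175   i=6: 166   i=7: 196
  i=8: 96   i=9: 242
Match at i=9, j=10: n = 9·17 + 10 = 163.

163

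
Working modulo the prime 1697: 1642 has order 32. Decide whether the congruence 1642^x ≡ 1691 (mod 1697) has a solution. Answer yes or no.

yes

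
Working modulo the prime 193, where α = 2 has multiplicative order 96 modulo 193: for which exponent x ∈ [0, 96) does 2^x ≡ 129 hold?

54

Baby-step giant-step with m = ceil(sqrt(96)) = 10.
Baby table (2^j mod 193 for j=0..9):
  0:1  1:2  2:4  3:8  4:16  5:32  6:64  7:128
  8:63  9:126
Giant step factor: 2^(-10) ≡ 36 (mod 193).
Scan 129·36^i mod 193 for i = 0, 1, …:
  i=0: 129   i=1: 12   i=2: 46   i=3: 112
  i=4: 172   i=5: 16
Match at i=5, j=4: x = 5·10 + 4 = 54.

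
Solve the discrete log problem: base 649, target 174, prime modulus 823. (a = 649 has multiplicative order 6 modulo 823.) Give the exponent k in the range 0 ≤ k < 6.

4

Successive powers of 649 modulo 823:
  649^0=1  649^1=649  649^2=648  649^3=822  649^4=174
So 649^4 ≡ 174 (mod 823), giving k = 4.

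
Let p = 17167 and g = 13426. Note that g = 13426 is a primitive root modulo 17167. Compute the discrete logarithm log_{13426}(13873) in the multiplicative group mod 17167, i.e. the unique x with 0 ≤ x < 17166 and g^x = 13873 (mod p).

16557

Baby-step giant-step with m = ceil(sqrt(17166)) = 132.
Baby table (13426^j mod 17167 for j=0..131):
  0:1  1:13426  2:3976  3:9573  4:14936  5:3009  6:4883  7:15552
  8:16098  9:16385  10:7072  11:15162  12:15893  13:10775  14:16008  15:9735
  16:9739  17:11942  18:10679  19:14637  20:5713  21:582  22:2947  23:13654
  24:9378  25:6250  26:204  27:9351  28:4255  29:13021  30:8385  31:12991
  32:446  33:13880  34:5095  35:12142  36:660  37:2988  38:14776  39:724
  40:3902  41:11735  42:12551  43:15621  44:15474  45:16057  46:15263  47:15726
  48:343  49:4362  50:7575  51:4642  52:7282  53:2067  54:9670  55:12566
  56:11007  57:6446  58:5149  59:16132  60:9360  61:4920  62:14471  63:8707
  64:10079  65:10360  66:6326  67:7727  68:2521  69:10789  70:15135  71:13898
  72:6425  73:15042  74:1304  75:14331  76:270  77:2783  78:9166  79:9660
  80:15642  81:5581  82:13718  83:10292  84:3209  85:12031  86:3903  87:7994
  88:16527  89:8027  90:13243  91:1899  92:2979  93:14111  94:16441  95:3580
  96:14647  97:2637  98:6008  99:12842  100:8511  101:5134  102:3579  103:1221
  104:15828  105:13602  106:15073  107:5502  108:251  109:5194  110:2290  111:16610
  112:6530  113:17078  114:6776  115:6643  116:6353  117:9722  118:6871  119:11755
  120:6399  121:9306  122:930  123:5771  124:6775  125:10384  126:2377  127:149
  128:9102  129:8746  130:1516  131:10921
Giant step factor: 13426^(-132) ≡ 8021 (mod 17167).
Scan 13873·8021^i mod 17167 for i = 0, 1, …:
  i=0: 13873   i=1: 16006   i=2: 9300   i=3: 4685
  i=4: 16989   i=5: 14290   i=6: 13198   i=7: 9436
  i=8: 14020   i=9: 10570     …   i=124: 10304
  i=125: 6446
Match at i=125, j=57: x = 125·132 + 57 = 16557.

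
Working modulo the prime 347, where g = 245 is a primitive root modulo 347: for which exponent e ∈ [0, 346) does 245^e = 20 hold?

Baby-step giant-step with m = ceil(sqrt(346)) = 19.
Baby table (245^j mod 347 for j=0..18):
  0:1  1:245  2:341  3:265  4:36  5:145  6:131  7:171
  8:255  9:15  10:205  11:257  12:158  13:193  14:93  15:230
  16:136  17:8  18:225
Giant step factor: 245^(-19) ≡ 253 (mod 347).
Scan 20·253^i mod 347 for i = 0, 1, …:
  i=0: 20   i=1: 202   i=2: 97   i=3: 251
  i=4: 2   i=5: 159   i=6: 322   i=7: 268
  i=8: 139   i=9: 120   i=10: 171
Match at i=10, j=7: e = 10·19 + 7 = 197.

197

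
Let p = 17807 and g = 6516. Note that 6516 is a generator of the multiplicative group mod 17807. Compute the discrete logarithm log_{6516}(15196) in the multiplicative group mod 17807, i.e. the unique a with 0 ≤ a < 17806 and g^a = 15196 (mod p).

Baby-step giant-step with m = ceil(sqrt(17806)) = 134.
Baby table (6516^j mod 17807 for j=0..133):
  0:1  1:6516  2:6368  3:3578  4:4885  5:9551  6:16658  7:9863
  8:1845  9:2295  10:14147  11:12820  12:2483  13:10472  14:16935  15:16288
  16:2888  17:14016  18:13960  19:5204  20:4736  21:245  22:11597  23:10951
  24:4067  25:3756  26:7278  27:3407  28:12490  29:6850  30:10258  31:11457
  32:6868  33:2897  34:1432  35:44  36:1792  37:13087  38:14976  39:1256
  40:10683  41:2865  42:6604  43:9952  44:11945  45:17030  46:12063  47:2410
  48:15593  49:15053  50:4392  51:2423  52:11266  53:8802  54:15292  55:12507
  56:10780  57:11672  58:1055  59:878  60:5001  61:17513  62:7452  63:15350
  64:16488  65:6177  66:5512  67:17280  68:2819  69:9587  70:1936  71:7620
  72:6004  73:85  74:1843  75:7070  76:1411  77:5664  78:10520  79:9177
  80:1426  81:14369  82:17005  83:9426  84:3473  85:15178  86:17577  87:14915
  88:13341  89:13989  90:16098  91:11338  92:14972  93:10806  94:3018  95:6360
  96:4871  97:7362  98:16541  99:13192  100:4683  101:11037  102:12426  103:17194
  104:12267  105:13956  106:14754  107:14878  108:3740  109:9864  110:8361  111:8663
  112:17725  113:17705  114:12034  115:9323  116:8991  117:326  118:5183  119:10356
  120:8973  121:7687  122:15208  123:17180  124:10078  125:13839  126:276  127:17716
  128:12482  129:8143  130:12735  131:640  132:3402  133:15524
Giant step factor: 6516^(-134) ≡ 2603 (mod 17807).
Scan 15196·2603^i mod 17807 for i = 0, 1, …:
  i=0: 15196   i=1: 5841   i=2: 14752   i=3: 7564
  i=4: 12357   i=5: 5829   i=6: 1323   i=7: 7018
  i=8: 15679   i=9: 16600     …   i=90: 12982
  i=91: 12267
Match at i=91, j=104: a = 91·134 + 104 = 12298.

12298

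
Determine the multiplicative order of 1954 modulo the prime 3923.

3922

The order of 1954 must divide p − 1 = 3922 = 2 · 37 · 53.
Divisors: 1, 2, 37, 53, 74, 106, 1961, 3922.
Check each in increasing order: 1954^1 ≡ 1954;  1954^2 ≡ 1037;  1954^37 ≡ 2637;  1954^53 ≡ 672;  1954^74 ≡ 2213;  1954^106 ≡ 439;  1954^1961 ≡ 3922;  1954^3922 ≡ 1.
Smallest exponent giving 1 is 3922.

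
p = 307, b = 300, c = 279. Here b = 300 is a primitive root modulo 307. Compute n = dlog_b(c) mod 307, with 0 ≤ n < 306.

211

Baby-step giant-step with m = ceil(sqrt(306)) = 18.
Baby table (300^j mod 307 for j=0..17):
  0:1  1:300  2:49  3:271  4:252  5:78  6:68  7:138
  8:262  9:8  10:251  11:85  12:19  13:174  14:10  15:237
  16:183  17:254
Giant step factor: 300^(-18) ≡ 24 (mod 307).
Scan 279·24^i mod 307 for i = 0, 1, …:
  i=0: 279   i=1: 249   i=2: 143   i=3: 55
  i=4: 92   i=5: 59   i=6: 188   i=7: 214
  i=8: 224   i=9: 157   i=10: 84   i=11: 174
Match at i=11, j=13: n = 11·18 + 13 = 211.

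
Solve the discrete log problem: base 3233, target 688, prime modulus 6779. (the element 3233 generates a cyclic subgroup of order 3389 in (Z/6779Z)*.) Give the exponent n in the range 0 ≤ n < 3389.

1272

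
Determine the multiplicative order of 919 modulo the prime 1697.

The order of 919 must divide p − 1 = 1696 = 2^5 · 53.
Divisors: 1, 2, 4, 8, 16, 32, 53, 106, 212, 424, 848, 1696.
Check each in increasing order: 919^1 ≡ 919;  919^2 ≡ 1152;  919^4 ≡ 50;  919^8 ≡ 803;  919^16 ≡ 1646;  919^32 ≡ 904;  919^53 ≡ 1696;  919^106 ≡ 1.
Smallest exponent giving 1 is 106.

106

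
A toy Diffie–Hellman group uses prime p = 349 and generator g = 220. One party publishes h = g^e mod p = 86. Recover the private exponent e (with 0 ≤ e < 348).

114

Baby-step giant-step with m = ceil(sqrt(348)) = 19.
Baby table (220^j mod 349 for j=0..18):
  0:1  1:220  2:238  3:10  4:106  5:286  6:100  7:13
  8:68  9:302  10:130  11:331  12:228  13:253  14:169  15:186
  16:87  17:294  18:115
Giant step factor: 220^(-19) ≡ 209 (mod 349).
Scan 86·209^i mod 349 for i = 0, 1, …:
  i=0: 86   i=1: 175   i=2: 279   i=3: 28
  i=4: 268   i=5: 172   i=6: 1
Match at i=6, j=0: e = 6·19 + 0 = 114.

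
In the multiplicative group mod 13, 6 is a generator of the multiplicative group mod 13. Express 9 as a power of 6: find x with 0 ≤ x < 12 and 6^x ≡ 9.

4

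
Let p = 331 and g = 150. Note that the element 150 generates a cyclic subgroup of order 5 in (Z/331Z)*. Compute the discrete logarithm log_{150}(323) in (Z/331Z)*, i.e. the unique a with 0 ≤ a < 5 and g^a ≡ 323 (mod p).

2

Successive powers of 150 modulo 331:
  150^0=1  150^1=150  150^2=323
So 150^2 ≡ 323 (mod 331), giving a = 2.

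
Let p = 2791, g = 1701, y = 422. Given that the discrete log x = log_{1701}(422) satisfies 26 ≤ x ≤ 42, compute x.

36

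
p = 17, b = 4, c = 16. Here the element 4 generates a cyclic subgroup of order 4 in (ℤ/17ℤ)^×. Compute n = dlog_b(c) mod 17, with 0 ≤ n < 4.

Successive powers of 4 modulo 17:
  4^0=1  4^1=4  4^2=16
So 4^2 ≡ 16 (mod 17), giving n = 2.

2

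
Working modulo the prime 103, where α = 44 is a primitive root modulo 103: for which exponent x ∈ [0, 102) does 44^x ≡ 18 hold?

Baby-step giant-step with m = ceil(sqrt(102)) = 11.
Baby table (44^j mod 103 for j=0..10):
  0:1  1:44  2:82  3:3  4:29  5:40  6:9  7:87
  8:17  9:27  10:55
Giant step factor: 44^(-11) ≡ 101 (mod 103).
Scan 18·101^i mod 103 for i = 0, 1, …:
  i=0: 18   i=1: 67   i=2: 72   i=3: 62
  i=4: 82
Match at i=4, j=2: x = 4·11 + 2 = 46.

46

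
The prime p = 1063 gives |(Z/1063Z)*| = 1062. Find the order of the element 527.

1062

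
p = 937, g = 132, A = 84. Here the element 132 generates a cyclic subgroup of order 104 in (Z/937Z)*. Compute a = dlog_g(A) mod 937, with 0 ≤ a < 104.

19

Baby-step giant-step with m = ceil(sqrt(104)) = 11.
Baby table (132^j mod 937 for j=0..10):
  0:1  1:132  2:558  3:570  4:280  5:417  6:698  7:310
  8:629  9:572  10:544
Giant step factor: 132^(-11) ≡ 621 (mod 937).
Scan 84·621^i mod 937 for i = 0, 1, …:
  i=0: 84   i=1: 629
Match at i=1, j=8: a = 1·11 + 8 = 19.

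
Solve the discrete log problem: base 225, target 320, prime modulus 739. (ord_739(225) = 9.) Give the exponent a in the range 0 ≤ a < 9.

Successive powers of 225 modulo 739:
  225^0=1  225^1=225  225^2=373  225^3=418  225^4=197  225^5=724
  225^6=320
So 225^6 ≡ 320 (mod 739), giving a = 6.

6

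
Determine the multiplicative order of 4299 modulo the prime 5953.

The order of 4299 must divide p − 1 = 5952 = 2^6 · 3 · 31.
Divisors: 1, 2, 3, 4, 6, 8, 12, 16, 24, 31, 32, 48, 62, 64, 93, 96, 124, 186, 192, 248, 372, 496, 744, 992, 1488, 1984, 2976, 5952.
Check each in increasing order: 4299^1 ≡ 4299;  4299^2 ≡ 3289;  4299^3 ≡ 1036;  4299^4 ≡ 920;  4299^6 ≡ 1756;  4299^8 ≡ 1074;  4299^12 ≡ 5835;  4299^16 ≡ 4547;  4299^24 ≡ 2018;  4299^31 ≡ 5672;  4299^32 ≡ 440;  4299^48 ≡ 472;  4299^62 ≡ 1572;  4299^64 ≡ 3104;  4299^93 ≡ 4743;  4299^96 ≡ 2523;  4299^124 ≡ 689;  4299^186 ≡ 5615;  4299^192 ≡ 1772;  4299^248 ≡ 4434;  4299^372 ≡ 1137;  4299^496 ≡ 3550;  4299^744 ≡ 968;  4299^992 ≡ 5952;  4299^1488 ≡ 2403;  4299^1984 ≡ 1.
Smallest exponent giving 1 is 1984.

1984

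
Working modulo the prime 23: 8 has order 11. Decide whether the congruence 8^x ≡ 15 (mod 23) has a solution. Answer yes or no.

no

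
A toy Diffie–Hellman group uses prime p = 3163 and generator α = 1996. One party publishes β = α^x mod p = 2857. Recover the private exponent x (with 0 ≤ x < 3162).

238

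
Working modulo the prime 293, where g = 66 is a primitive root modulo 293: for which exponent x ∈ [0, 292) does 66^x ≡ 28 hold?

127

Baby-step giant-step with m = ceil(sqrt(292)) = 18.
Baby table (66^j mod 293 for j=0..17):
  0:1  1:66  2:254  3:63  4:56  5:180  6:160  7:12
  8:206  9:118  10:170  11:86  12:109  13:162  14:144  15:128
  16:244  17:282
Giant step factor: 66^(-18) ≡ 203 (mod 293).
Scan 28·203^i mod 293 for i = 0, 1, …:
  i=0: 28   i=1: 117   i=2: 18   i=3: 138
  i=4: 179   i=5: 5   i=6: 136   i=7: 66
Match at i=7, j=1: x = 7·18 + 1 = 127.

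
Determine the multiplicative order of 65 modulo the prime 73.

6

The order of 65 must divide p − 1 = 72 = 2^3 · 3^2.
Divisors: 1, 2, 3, 4, 6, 8, 9, 12, 18, 24, 36, 72.
Check each in increasing order: 65^1 ≡ 65;  65^2 ≡ 64;  65^3 ≡ 72;  65^4 ≡ 8;  65^6 ≡ 1.
Smallest exponent giving 1 is 6.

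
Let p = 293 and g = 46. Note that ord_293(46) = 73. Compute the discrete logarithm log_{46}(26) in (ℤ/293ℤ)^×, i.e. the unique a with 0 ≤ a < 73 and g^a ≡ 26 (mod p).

11

Baby-step giant-step with m = ceil(sqrt(73)) = 9.
Baby table (46^j mod 293 for j=0..8):
  0:1  1:46  2:65  3:60  4:123  5:91  6:84  7:55
  8:186
Giant step factor: 46^(-9) ≡ 149 (mod 293).
Scan 26·149^i mod 293 for i = 0, 1, …:
  i=0: 26   i=1: 65
Match at i=1, j=2: a = 1·9 + 2 = 11.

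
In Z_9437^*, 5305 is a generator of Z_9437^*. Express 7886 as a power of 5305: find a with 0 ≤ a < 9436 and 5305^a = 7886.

4222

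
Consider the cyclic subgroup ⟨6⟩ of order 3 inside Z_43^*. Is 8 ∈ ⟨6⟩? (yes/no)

no

⟨6⟩ has order 3; its elements mod 43 are {1, 6, 36}.
8 is not in this set.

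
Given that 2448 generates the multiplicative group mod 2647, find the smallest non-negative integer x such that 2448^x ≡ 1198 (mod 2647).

1767

Baby-step giant-step with m = ceil(sqrt(2646)) = 52.
Baby table (2448^j mod 2647 for j=0..51):
  0:1  1:2448  2:2543  3:2167  4:228  5:2274  6:111  7:1734
  8:1691  9:2307  10:1485  11:949  12:1733  13:1890  14:2411  15:1965
  16:721  17:2106  18:1779  19:677  20:274  21:1061  22:621  23:830
  24:1591  25:1031  26:1297  27:1303  28:109  29:2132  30:1899  31:620
  32:1029  33:1695  34:1511  35:1069  36:1676  37:2645  38:398  39:208
  40:960  41:2191  42:746  43:2425  44:1826  45:1912  46:680  47:2324
  48:749  49:1828  50:1514  51:472
Giant step factor: 2448^(-52) ≡ 817 (mod 2647).
Scan 1198·817^i mod 2647 for i = 0, 1, …:
  i=0: 1198   i=1: 2023   i=2: 1063   i=3: 255
  i=4: 1869   i=5: 2301   i=6: 547   i=7: 2203
  i=8: 2538   i=9: 945     …   i=32: 587
  i=33: 472
Match at i=33, j=51: x = 33·52 + 51 = 1767.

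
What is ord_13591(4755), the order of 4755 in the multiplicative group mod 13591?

4530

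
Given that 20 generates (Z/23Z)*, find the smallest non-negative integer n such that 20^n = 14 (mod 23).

Successive powers of 20 modulo 23:
  20^0=1  20^1=20  20^2=9  20^3=19  20^4=12  20^5=10
  20^6=16  20^7=21  20^8=6  20^9=5  20^10=8  20^11=22
  20^12=3  20^13=14
So 20^13 ≡ 14 (mod 23), giving n = 13.

13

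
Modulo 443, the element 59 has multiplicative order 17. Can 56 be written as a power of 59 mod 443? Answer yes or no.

no

⟨59⟩ has order 17; its elements mod 443 are {1, 13, 59, 67, 123, 169, 209, 225, 248, 267, 270, 324, 370, 380, 409, 425, 428}.
56 is not in this set.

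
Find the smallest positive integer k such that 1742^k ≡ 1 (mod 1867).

The order of 1742 must divide p − 1 = 1866 = 2 · 3 · 311.
Divisors: 1, 2, 3, 6, 311, 622, 933, 1866.
Check each in increasing order: 1742^1 ≡ 1742;  1742^2 ≡ 689;  1742^3 ≡ 1624;  1742^6 ≡ 1172;  1742^311 ≡ 1.
Smallest exponent giving 1 is 311.

311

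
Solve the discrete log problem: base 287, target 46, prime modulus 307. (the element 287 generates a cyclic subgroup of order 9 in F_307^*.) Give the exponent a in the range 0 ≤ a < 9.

8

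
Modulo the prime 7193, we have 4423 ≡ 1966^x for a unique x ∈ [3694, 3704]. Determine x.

Compute 1966^3694 mod 7193 = 423, then multiply by 1966 repeatedly:
  1966^3694=423  1966^3695=4423
Found 4423 at exponent 3695.

3695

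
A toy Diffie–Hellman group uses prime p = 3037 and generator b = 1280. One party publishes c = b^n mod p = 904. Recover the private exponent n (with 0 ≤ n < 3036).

2137

Baby-step giant-step with m = ceil(sqrt(3036)) = 56.
Baby table (1280^j mod 3037 for j=0..55):
  0:1  1:1280  2:1457  3:242  4:3023  5:302  6:861  7:2686
  8:196  9:1846  10:94  11:1877  12:293  13:1489  14:1721  15:1055
  16:1972  17:413  18:202  19:415  20:2762  21:292  22:209  23:264
  24:813  25:1986  26:111  27:2378  28:766  29:2566  30:1483  31:115
  32:1424  33:520  34:497  35:1427  36:1323  37:1831  38:2153  39:1281
  40:2737  41:1699  42:228  43:288  44:1163  45:510  46:2882  47:2042
  48:1940  49:1971  50:2170  51:1782  52:173  53:2776  54:3027  55:2385
Giant step factor: 1280^(-56) ≡ 2158 (mod 3037).
Scan 904·2158^i mod 3037 for i = 0, 1, …:
  i=0: 904   i=1: 1078   i=2: 3019   i=3: 637
  i=4: 1922   i=5: 2171   i=6: 1964   i=7: 1697
  i=8: 2541   i=9: 1693     …   i=37: 2489
  i=38: 1846
Match at i=38, j=9: n = 38·56 + 9 = 2137.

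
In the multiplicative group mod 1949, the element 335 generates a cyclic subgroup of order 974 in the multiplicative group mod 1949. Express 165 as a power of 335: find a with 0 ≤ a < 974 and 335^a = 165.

24

Baby-step giant-step with m = ceil(sqrt(974)) = 32.
Baby table (335^j mod 1949 for j=0..31):
  0:1  1:335  2:1132  3:1114  4:931  5:45  6:1432  7:266
  8:1405  9:966  10:76  11:123  12:276  13:857  14:592  15:1471
  16:1637  17:726  18:1534  19:1303  20:1878  21:1552  22:1486  23:815
  24:165  25:703  26:1625  27:604  28:1593  29:1578  30:451  31:1012
Giant step factor: 335^(-32) ≡ 1379 (mod 1949).
Scan 165·1379^i mod 1949 for i = 0, 1, …:
  i=0: 165
Match at i=0, j=24: a = 0·32 + 24 = 24.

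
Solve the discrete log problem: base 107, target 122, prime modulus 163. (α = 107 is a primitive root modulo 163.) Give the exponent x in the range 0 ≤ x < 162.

Baby-step giant-step with m = ceil(sqrt(162)) = 13.
Baby table (107^j mod 163 for j=0..12):
  0:1  1:107  2:39  3:98  4:54  5:73  6:150  7:76
  8:145  9:30  10:113  11:29  12:6
Giant step factor: 107^(-13) ≡ 114 (mod 163).
Scan 122·114^i mod 163 for i = 0, 1, …:
  i=0: 122   i=1: 53   i=2: 11   i=3: 113
Match at i=3, j=10: x = 3·13 + 10 = 49.

49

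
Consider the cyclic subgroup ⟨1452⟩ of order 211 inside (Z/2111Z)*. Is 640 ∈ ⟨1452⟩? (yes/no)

640 ∈ ⟨1452⟩ iff 640^211 ≡ 1 (mod 2111), since |⟨1452⟩| = 211.
640^211 mod 2111 = 1.
Since 1 = 1, 640 lies in the subgroup.

yes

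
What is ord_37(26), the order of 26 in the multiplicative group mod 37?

3

The order of 26 must divide p − 1 = 36 = 2^2 · 3^2.
Divisors: 1, 2, 3, 4, 6, 9, 12, 18, 36.
Check each in increasing order: 26^1 ≡ 26;  26^2 ≡ 10;  26^3 ≡ 1.
Smallest exponent giving 1 is 3.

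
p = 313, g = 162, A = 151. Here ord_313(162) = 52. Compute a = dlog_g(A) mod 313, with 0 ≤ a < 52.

27

Baby-step giant-step with m = ceil(sqrt(52)) = 8.
Baby table (162^j mod 313 for j=0..7):
  0:1  1:162  2:265  3:49  4:113  5:152  6:210  7:216
Giant step factor: 162^(-8) ≡ 44 (mod 313).
Scan 151·44^i mod 313 for i = 0, 1, …:
  i=0: 151   i=1: 71   i=2: 307   i=3: 49
Match at i=3, j=3: a = 3·8 + 3 = 27.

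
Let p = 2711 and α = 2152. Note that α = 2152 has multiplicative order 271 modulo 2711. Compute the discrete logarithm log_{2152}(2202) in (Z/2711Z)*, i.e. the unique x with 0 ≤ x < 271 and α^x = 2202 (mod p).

123

Baby-step giant-step with m = ceil(sqrt(271)) = 17.
Baby table (2152^j mod 2711 for j=0..16):
  0:1  1:2152  2:716  3:984  4:277  5:2395  6:429  7:1468
  8:821  9:1931  10:2260  11:2697  12:2404  13:820  14:2490  15:1544
  16:1713
Giant step factor: 2152^(-17) ≡ 441 (mod 2711).
Scan 2202·441^i mod 2711 for i = 0, 1, …:
  i=0: 2202   i=1: 544   i=2: 1336   i=3: 889
  i=4: 1665   i=5: 2295   i=6: 892   i=7: 277
Match at i=7, j=4: x = 7·17 + 4 = 123.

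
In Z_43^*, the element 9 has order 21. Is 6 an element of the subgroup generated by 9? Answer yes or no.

yes

⟨9⟩ has order 21; its elements mod 43 are {1, 4, 6, 9, 10, 11, 13, 14, 15, 16, 17, 21, 23, 24, 25, 31, 35, 36, 38, 40, 41}.
6 is in this set.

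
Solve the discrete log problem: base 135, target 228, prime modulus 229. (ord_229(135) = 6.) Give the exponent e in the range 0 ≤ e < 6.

3

Successive powers of 135 modulo 229:
  135^0=1  135^1=135  135^2=134  135^3=228
So 135^3 ≡ 228 (mod 229), giving e = 3.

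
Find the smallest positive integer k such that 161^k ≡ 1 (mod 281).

280

The order of 161 must divide p − 1 = 280 = 2^3 · 5 · 7.
Divisors: 1, 2, 4, 5, 7, 8, 10, 14, 20, 28, 35, 40, 56, 70, 140, 280.
Check each in increasing order: 161^1 ≡ 161;  161^2 ≡ 69;  161^4 ≡ 265;  161^5 ≡ 234;  161^7 ≡ 129;  161^8 ≡ 256;  161^10 ≡ 242;  161^14 ≡ 62;  161^20 ≡ 116;  161^28 ≡ 191;  161^35 ≡ 192;  161^40 ≡ 249;  161^56 ≡ 232;  161^70 ≡ 53;  161^140 ≡ 280;  161^280 ≡ 1.
Smallest exponent giving 1 is 280.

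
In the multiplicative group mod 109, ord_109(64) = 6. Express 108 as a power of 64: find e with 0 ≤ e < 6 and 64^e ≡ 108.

3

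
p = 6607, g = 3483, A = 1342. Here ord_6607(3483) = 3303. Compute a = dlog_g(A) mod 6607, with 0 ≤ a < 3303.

742

Baby-step giant-step with m = ceil(sqrt(3303)) = 58.
Baby table (3483^j mod 6607 for j=0..57):
  0:1  1:3483  2:837  3:1584  4:227  5:4408  6:5003  7:2790
  8:5280  9:2959  10:5884  11:5665  12:2693  13:4386  14:1054  15:4197
  16:3467  17:4572  18:1406  19:1311  20:776  21:545  22:2026  23:282
  24:4370  25:4789  26:4019  27:4551  28:940  29:3555  30:547  31:2385
  32:1956  33:931  34:5243  35:6228  36:1343  37:6520  38:901  39:6465
  40:939  41:72  42:6317  43:801  44:1729  45:3130  46:240  47:3438
  48:2670  49:3561  50:1624  51:800  52:4853  53:2293  54:5263  55:3211
  56:4869  57:5165
Giant step factor: 3483^(-58) ≡ 6590 (mod 6607).
Scan 1342·6590^i mod 6607 for i = 0, 1, …:
  i=0: 1342   i=1: 3614   i=2: 4632   i=3: 540
  i=4: 4034   i=5: 4099   i=6: 2994   i=7: 1958
  i=8: 6356   i=9: 4267   i=10: 138   i=11: 4261
  i=12: 240
Match at i=12, j=46: a = 12·58 + 46 = 742.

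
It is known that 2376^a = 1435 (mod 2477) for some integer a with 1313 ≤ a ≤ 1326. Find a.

Compute 2376^1313 mod 2477 = 1087, then multiply by 2376 repeatedly:
  2376^1313=1087  2376^1314=1678  2376^1315=1435
Found 1435 at exponent 1315.

1315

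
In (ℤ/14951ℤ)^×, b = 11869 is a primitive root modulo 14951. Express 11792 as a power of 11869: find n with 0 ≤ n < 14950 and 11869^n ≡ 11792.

2059

Baby-step giant-step with m = ceil(sqrt(14950)) = 123.
Baby table (11869^j mod 14951 for j=0..122):
  0:1  1:11869  2:4839  3:7300  4:2655  5:10438  6:4636  7:5004
  8:7104  9:8687  10:3907  11:9132  12:7909  13:9543  14:12042  15:9889
  16:7191  17:9671  18:6272  19:1339  20:14629  21:5638  22:11697  23:11658
  24:12248  25:2939  26:2308  27:3420  28:15  29:13574  30:12781  31:4843
  32:9923  33:7060  34:9736  35:305  36:1903  37:10697  38:13752  39:2421
  40:13978  41:8586  42:1218  43:13776  44:3208  45:10506  46:4374  47:5134
  48:10121  49:9815  50:10994  51:10409  52:4308  53:14183  54:4718  55:6447
  56:225  57:9247  58:12303  59:12841  60:14286  61:1243  62:11481  63:4575
  64:13594  65:10945  66:11917  67:6413  68:356  69:9182  70:3319  71:12277
  72:3267  73:8080  74:5806  75:2255  76:2305  77:12666  78:449  79:6625
  80:4816  81:3431  82:10966  83:6999  84:3375  85:4146  86:5133  87:13203
  88:4976  89:3694  90:7754  91:8821  92:9547  93:14665  94:14294  95:6489
  96:5340  97:3171  98:4932  99:4743  100:4152  101:1592  102:12335  103:3923
  104:4673  105:10578  106:6735  107:9669  108:12436  109:6612  110:29  111:328
  112:5772  113:2386  114:2240  115:3682  116:14836  117:10557  118:11653  119:12707
  120:8646  121:10661  122:5096
Giant step factor: 11869^(-123) ≡ 13977 (mod 14951).
Scan 11792·13977^i mod 14951 for i = 0, 1, …:
  i=0: 11792   i=1: 11911   i=2: 662   i=3: 13056
  i=4: 6757   i=5: 12073   i=6: 7335   i=7: 2288
  i=8: 14138   i=9: 14410     …   i=15: 958
  i=16: 8821
Match at i=16, j=91: n = 16·123 + 91 = 2059.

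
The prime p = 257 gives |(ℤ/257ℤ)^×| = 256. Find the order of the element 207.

The order of 207 must divide p − 1 = 256 = 2^8.
Divisors: 1, 2, 4, 8, 16, 32, 64, 128, 256.
Check each in increasing order: 207^1 ≡ 207;  207^2 ≡ 187;  207^4 ≡ 17;  207^8 ≡ 32;  207^16 ≡ 253;  207^32 ≡ 16;  207^64 ≡ 256;  207^128 ≡ 1.
Smallest exponent giving 1 is 128.

128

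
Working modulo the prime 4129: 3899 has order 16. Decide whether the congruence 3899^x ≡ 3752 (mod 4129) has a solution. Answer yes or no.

yes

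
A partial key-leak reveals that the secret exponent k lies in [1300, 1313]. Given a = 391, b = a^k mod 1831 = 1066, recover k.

Compute 391^1300 mod 1831 = 1076, then multiply by 391 repeatedly:
  391^1300=1076  391^1301=1417  391^1302=1085  391^1303=1274  391^1304=102
  391^1305=1431  391^1306=1066
Found 1066 at exponent 1306.

1306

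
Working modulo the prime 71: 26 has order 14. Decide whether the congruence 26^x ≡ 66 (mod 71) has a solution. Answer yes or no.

no

⟨26⟩ has order 14; its elements mod 71 are {1, 20, 23, 26, 30, 32, 34, 37, 39, 41, 45, 48, 51, 70}.
66 is not in this set.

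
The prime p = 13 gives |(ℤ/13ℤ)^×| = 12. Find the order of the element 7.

The order of 7 must divide p − 1 = 12 = 2^2 · 3.
Divisors: 1, 2, 3, 4, 6, 12.
Check each in increasing order: 7^1 ≡ 7;  7^2 ≡ 10;  7^3 ≡ 5;  7^4 ≡ 9;  7^6 ≡ 12;  7^12 ≡ 1.
Smallest exponent giving 1 is 12.

12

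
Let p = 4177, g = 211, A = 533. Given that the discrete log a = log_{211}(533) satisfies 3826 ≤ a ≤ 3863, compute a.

3846

Compute 211^3826 mod 4177 = 3238, then multiply by 211 repeatedly:
  211^3826=3238  211^3827=2367  211^3828=2374  211^3829=3851  211^3830=2223
  211^3831=1229  211^3832=345  211^3833=1786  211^3834=916  211^3835=1134
  211^3836=1185  211^3837=3592  211^3838=1875  211^3839=2987  211^3840=3707
  211^3841=1078  211^3842=1900  211^3843=4085  211^3844=1473  211^3845=1705
  211^3846=533
Found 533 at exponent 3846.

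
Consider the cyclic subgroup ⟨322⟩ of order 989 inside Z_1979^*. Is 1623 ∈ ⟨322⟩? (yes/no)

1623 ∈ ⟨322⟩ iff 1623^989 ≡ 1 (mod 1979), since |⟨322⟩| = 989.
1623^989 mod 1979 = 1978.
Since 1978 ≠ 1, 1623 does not lie in the subgroup.

no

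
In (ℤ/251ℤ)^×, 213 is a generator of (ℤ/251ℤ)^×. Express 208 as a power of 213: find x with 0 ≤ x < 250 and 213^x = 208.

114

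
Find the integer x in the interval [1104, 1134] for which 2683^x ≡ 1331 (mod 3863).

Compute 2683^1104 mod 3863 = 1232, then multiply by 2683 repeatedly:
  2683^1104=1232  2683^1105=2591  2683^1106=2116  2683^1107=2481  2683^1108=574
  2683^1109=2568  2683^1110=2215  2683^1111=1551  2683^1112=882  2683^1113=2250
  2683^1114=2744  2683^1115=3137  2683^1116=2957  2683^1117=2892  2683^1118=2332
  2683^1119=2559  2683^1120=1246  2683^1121=1523  2683^1122=3018  2683^1123=446
  2683^1124=2951  2683^1125=2246  2683^1126=3601  2683^1127=120  2683^1128=1331
Found 1331 at exponent 1128.

1128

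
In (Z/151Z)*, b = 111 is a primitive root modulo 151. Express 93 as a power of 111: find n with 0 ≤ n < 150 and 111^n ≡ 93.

Baby-step giant-step with m = ceil(sqrt(150)) = 13.
Baby table (111^j mod 151 for j=0..12):
  0:1  1:111  2:90  3:24  4:97  5:46  6:123  7:63
  8:47  9:83  10:2  11:71  12:29
Giant step factor: 111^(-13) ≡ 129 (mod 151).
Scan 93·129^i mod 151 for i = 0, 1, …:
  i=0: 93   i=1: 68   i=2: 14   i=3: 145
  i=4: 132   i=5: 116   i=6: 15   i=7: 123
Match at i=7, j=6: n = 7·13 + 6 = 97.

97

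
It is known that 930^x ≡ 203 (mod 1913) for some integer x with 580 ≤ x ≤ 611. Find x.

604

Compute 930^580 mod 1913 = 1370, then multiply by 930 repeatedly:
  930^580=1370  930^581=42  930^582=800  930^583=1756  930^584=1291
  930^585=1179  930^586=321  930^587=102  930^588=1123  930^589=1805
  930^590=949  930^591=677  930^592=233  930^593=521  930^594=541
  930^595=11  930^596=665  930^597=551  930^598=1659  930^599=992
  930^600=494  930^601=300  930^602=1615  930^603=245  930^604=203
Found 203 at exponent 604.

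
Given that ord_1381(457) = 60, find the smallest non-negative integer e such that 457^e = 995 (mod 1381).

44

Baby-step giant-step with m = ceil(sqrt(60)) = 8.
Baby table (457^j mod 1381 for j=0..7):
  0:1  1:457  2:318  3:321  4:311  5:1265  6:847  7:399
Giant step factor: 457^(-8) ≡ 1029 (mod 1381).
Scan 995·1029^i mod 1381 for i = 0, 1, …:
  i=0: 995   i=1: 534   i=2: 1229   i=3: 1026
  i=4: 670   i=5: 311
Match at i=5, j=4: e = 5·8 + 4 = 44.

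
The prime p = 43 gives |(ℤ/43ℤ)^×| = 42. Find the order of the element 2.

14

The order of 2 must divide p − 1 = 42 = 2 · 3 · 7.
Divisors: 1, 2, 3, 6, 7, 14, 21, 42.
Check each in increasing order: 2^1 ≡ 2;  2^2 ≡ 4;  2^3 ≡ 8;  2^6 ≡ 21;  2^7 ≡ 42;  2^14 ≡ 1.
Smallest exponent giving 1 is 14.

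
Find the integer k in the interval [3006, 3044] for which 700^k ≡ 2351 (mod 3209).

Compute 700^3006 mod 3209 = 2335, then multiply by 700 repeatedly:
  700^3006=2335  700^3007=1119  700^3008=304  700^3009=1006  700^3010=1429
  700^3011=2301  700^3012=2991  700^3013=1432  700^3014=1192  700^3015=60
  700^3016=283  700^3017=2351
Found 2351 at exponent 3017.

3017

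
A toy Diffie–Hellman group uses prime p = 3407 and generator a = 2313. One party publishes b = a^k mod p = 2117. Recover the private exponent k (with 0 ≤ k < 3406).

2107

Baby-step giant-step with m = ceil(sqrt(3406)) = 59.
Baby table (2313^j mod 3407 for j=0..58):
  0:1  1:2313  2:979  3:2179  4:1074  5:459  6:2090  7:3044
  8:1910  9:2358  10:2854  11:1943  12:326  13:1091  14:2303  15:1698
  16:2610  17:3133  18:3347  19:907  20:2586  21:2133  22:293  23:3123
  24:659  25:1338  26:1238  27:1614  28:2517  29:2665  30:882  31:2680
  32:1507  33:330  34:122  35:2812  36:193  37:92  38:1562  39:1486
  40:2862  41:5  42:1344  43:1488  44:674  45:1963  46:2295  47:229
  48:1592  49:2736  50:1569  51:642  52:2901  53:1630  54:2048  55:1294
  56:1676  57:2829  58:2037
Giant step factor: 2313^(-59) ≡ 1624 (mod 3407).
Scan 2117·1624^i mod 3407 for i = 0, 1, …:
  i=0: 2117   i=1: 345   i=2: 1532   i=3: 858
  i=4: 3336   i=5: 534   i=6: 1838   i=7: 380
  i=8: 453   i=9: 3167     …   i=34: 2233
  i=35: 1344
Match at i=35, j=42: k = 35·59 + 42 = 2107.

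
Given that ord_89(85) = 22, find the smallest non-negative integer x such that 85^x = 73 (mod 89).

Successive powers of 85 modulo 89:
  85^0=1  85^1=85  85^2=16  85^3=25  85^4=78  85^5=44
  85^6=2  85^7=81  85^8=32  85^9=50  85^10=67  85^11=88
  85^12=4  85^13=73
So 85^13 ≡ 73 (mod 89), giving x = 13.

13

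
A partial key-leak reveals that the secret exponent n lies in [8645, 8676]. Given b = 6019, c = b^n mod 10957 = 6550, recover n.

8647

Compute 6019^8645 mod 10957 = 9911, then multiply by 6019 repeatedly:
  6019^8645=9911  6019^8646=4401  6019^8647=6550
Found 6550 at exponent 8647.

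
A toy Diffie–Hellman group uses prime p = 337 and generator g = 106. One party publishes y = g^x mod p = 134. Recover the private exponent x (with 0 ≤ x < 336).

325

Baby-step giant-step with m = ceil(sqrt(336)) = 19.
Baby table (106^j mod 337 for j=0..18):
  0:1  1:106  2:115  3:58  4:82  5:267  6:331  7:38
  8:321  9:326  10:182  11:83  12:36  13:109  14:96  15:66
  16:256  17:176  18:121
Giant step factor: 106^(-19) ≡ 118 (mod 337).
Scan 134·118^i mod 337 for i = 0, 1, …:
  i=0: 134   i=1: 310   i=2: 184   i=3: 144
  i=4: 142   i=5: 243   i=6: 29   i=7: 52
  i=8: 70   i=9: 172     …   i=16: 278
  i=17: 115
Match at i=17, j=2: x = 17·19 + 2 = 325.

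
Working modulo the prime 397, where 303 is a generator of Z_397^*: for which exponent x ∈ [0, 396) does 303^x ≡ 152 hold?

161

Baby-step giant-step with m = ceil(sqrt(396)) = 20.
Baby table (303^j mod 397 for j=0..19):
  0:1  1:303  2:102  3:337  4:82  5:232  6:27  7:241
  8:372  9:365  10:229  11:309  12:332  13:155  14:119  15:327
  16:228  17:6  18:230  19:215
Giant step factor: 303^(-20) ≡ 279 (mod 397).
Scan 152·279^i mod 397 for i = 0, 1, …:
  i=0: 152   i=1: 326   i=2: 41   i=3: 323
  i=4: 395   i=5: 236   i=6: 339   i=7: 95
  i=8: 303
Match at i=8, j=1: x = 8·20 + 1 = 161.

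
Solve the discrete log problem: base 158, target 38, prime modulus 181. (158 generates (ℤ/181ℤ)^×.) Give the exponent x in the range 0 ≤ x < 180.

Baby-step giant-step with m = ceil(sqrt(180)) = 14.
Baby table (158^j mod 181 for j=0..13):
  0:1  1:158  2:167  3:141  4:15  5:17  6:152  7:124
  8:44  9:74  10:108  11:50  12:117  13:24
Giant step factor: 158^(-14) ≡ 20 (mod 181).
Scan 38·20^i mod 181 for i = 0, 1, …:
  i=0: 38   i=1: 36   i=2: 177   i=3: 101
  i=4: 29   i=5: 37   i=6: 16   i=7: 139
  i=8: 65   i=9: 33   i=10: 117
Match at i=10, j=12: x = 10·14 + 12 = 152.

152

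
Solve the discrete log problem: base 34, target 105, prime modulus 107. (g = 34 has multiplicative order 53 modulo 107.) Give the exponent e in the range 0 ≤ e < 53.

23

Successive powers of 34 modulo 107:
  34^0=1  34^1=34  34^2=86  34^3=35  34^4=13  34^5=14
  34^6=48  34^7=27  34^8=62  34^9=75  34^10=89  34^11=30
  34^12=57  34^13=12  34^14=87  34^15=69  34^16=99  34^17=49
  34^18=61  34^19=41  34^20=3  34^21=102  34^22=44  34^23=105
So 34^23 ≡ 105 (mod 107), giving e = 23.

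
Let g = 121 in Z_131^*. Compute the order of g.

65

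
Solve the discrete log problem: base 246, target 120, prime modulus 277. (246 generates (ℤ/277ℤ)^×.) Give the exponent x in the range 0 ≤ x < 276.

78

Baby-step giant-step with m = ceil(sqrt(276)) = 17.
Baby table (246^j mod 277 for j=0..16):
  0:1  1:246  2:130  3:125  4:3  5:184  6:113  7:98
  8:9  9:275  10:62  11:17  12:27  13:271  14:186  15:51
  16:81
Giant step factor: 246^(-17) ≡ 200 (mod 277).
Scan 120·200^i mod 277 for i = 0, 1, …:
  i=0: 120   i=1: 178   i=2: 144   i=3: 269
  i=4: 62
Match at i=4, j=10: x = 4·17 + 10 = 78.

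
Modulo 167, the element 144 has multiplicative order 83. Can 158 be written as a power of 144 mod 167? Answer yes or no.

no

158 ∈ ⟨144⟩ iff 158^83 ≡ 1 (mod 167), since |⟨144⟩| = 83.
158^83 mod 167 = 166.
Since 166 ≠ 1, 158 does not lie in the subgroup.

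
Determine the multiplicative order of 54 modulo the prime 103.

The order of 54 must divide p − 1 = 102 = 2 · 3 · 17.
Divisors: 1, 2, 3, 6, 17, 34, 51, 102.
Check each in increasing order: 54^1 ≡ 54;  54^2 ≡ 32;  54^3 ≡ 80;  54^6 ≡ 14;  54^17 ≡ 47;  54^34 ≡ 46;  54^51 ≡ 102;  54^102 ≡ 1.
Smallest exponent giving 1 is 102.

102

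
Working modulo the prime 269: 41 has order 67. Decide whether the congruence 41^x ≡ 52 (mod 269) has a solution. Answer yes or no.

52 ∈ ⟨41⟩ iff 52^67 ≡ 1 (mod 269), since |⟨41⟩| = 67.
52^67 mod 269 = 1.
Since 1 = 1, 52 lies in the subgroup.

yes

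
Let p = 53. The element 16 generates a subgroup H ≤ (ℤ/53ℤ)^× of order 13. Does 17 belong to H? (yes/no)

⟨16⟩ has order 13; its elements mod 53 are {1, 10, 13, 15, 16, 24, 28, 36, 42, 44, 46, 47, 49}.
17 is not in this set.

no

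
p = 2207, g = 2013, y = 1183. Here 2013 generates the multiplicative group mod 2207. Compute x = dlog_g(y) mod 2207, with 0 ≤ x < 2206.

1307

Baby-step giant-step with m = ceil(sqrt(2206)) = 47.
Baby table (2013^j mod 2207 for j=0..46):
  0:1  1:2013  2:117  3:1579  4:447  5:1562  6:1538  7:1780
  8:1179  9:802  10:1109  11:1140  12:1747  13:960  14:1355  15:1970
  16:1838  17:962  18:967  19:2204  20:582  21:1856  22:1884  23:866
  24:1935  25:2007  26:1281  27:877  28:2008  29:1087  30:994  31:1380
  32:1534  33:349  34:711  35:1107  36:1528  37:1513  38:9  39:461
  40:1053  41:969  42:1816  43:816  44:600  45:571  46:1783
Giant step factor: 2013^(-47) ≡ 1512 (mod 2207).
Scan 1183·1512^i mod 2207 for i = 0, 1, …:
  i=0: 1183   i=1: 1026   i=2: 1998   i=3: 1800
  i=4: 369   i=5: 1764   i=6: 1112   i=7: 1817
  i=8: 1796   i=9: 942     …   i=26: 959
  i=27: 9
Match at i=27, j=38: x = 27·47 + 38 = 1307.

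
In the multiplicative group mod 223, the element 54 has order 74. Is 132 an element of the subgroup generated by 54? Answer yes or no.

132 ∈ ⟨54⟩ iff 132^74 ≡ 1 (mod 223), since |⟨54⟩| = 74.
132^74 mod 223 = 1.
Since 1 = 1, 132 lies in the subgroup.

yes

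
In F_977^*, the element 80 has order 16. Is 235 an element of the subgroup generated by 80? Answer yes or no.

235 ∈ ⟨80⟩ iff 235^16 ≡ 1 (mod 977), since |⟨80⟩| = 16.
235^16 mod 977 = 824.
Since 824 ≠ 1, 235 does not lie in the subgroup.

no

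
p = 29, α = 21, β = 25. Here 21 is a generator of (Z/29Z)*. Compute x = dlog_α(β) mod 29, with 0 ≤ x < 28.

24

Successive powers of 21 modulo 29:
  21^0=1  21^1=21  21^2=6  21^3=10  21^4=7  21^5=2
  21^6=13  21^7=12  21^8=20  21^9=14  21^10=4  21^11=26
  21^12=24  21^13=11  21^14=28  21^15=8  21^16=23  21^17=19
  21^18=22  21^19=27  21^20=16  21^21=17  21^22=9  21^23=15
  21^24=25
So 21^24 ≡ 25 (mod 29), giving x = 24.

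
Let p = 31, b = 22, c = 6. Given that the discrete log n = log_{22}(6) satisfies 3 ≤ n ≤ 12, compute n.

5

Compute 22^3 mod 31 = 15, then multiply by 22 repeatedly:
  22^3=15  22^4=20  22^5=6
Found 6 at exponent 5.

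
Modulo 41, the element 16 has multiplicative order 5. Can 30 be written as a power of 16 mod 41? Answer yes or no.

30 ∈ ⟨16⟩ iff 30^5 ≡ 1 (mod 41), since |⟨16⟩| = 5.
30^5 mod 41 = 38.
Since 38 ≠ 1, 30 does not lie in the subgroup.

no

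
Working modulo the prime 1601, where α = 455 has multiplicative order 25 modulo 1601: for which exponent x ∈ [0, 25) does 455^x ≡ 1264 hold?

8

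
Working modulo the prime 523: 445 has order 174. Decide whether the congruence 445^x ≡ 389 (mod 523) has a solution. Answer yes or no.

389 ∈ ⟨445⟩ iff 389^174 ≡ 1 (mod 523), since |⟨445⟩| = 174.
389^174 mod 523 = 1.
Since 1 = 1, 389 lies in the subgroup.

yes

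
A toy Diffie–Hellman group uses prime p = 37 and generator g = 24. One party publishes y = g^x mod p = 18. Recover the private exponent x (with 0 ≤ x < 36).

13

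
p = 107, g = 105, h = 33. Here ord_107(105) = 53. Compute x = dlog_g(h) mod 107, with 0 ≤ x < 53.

39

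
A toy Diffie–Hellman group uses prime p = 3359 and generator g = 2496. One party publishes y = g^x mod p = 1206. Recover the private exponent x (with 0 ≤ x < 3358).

Baby-step giant-step with m = ceil(sqrt(3358)) = 58.
Baby table (2496^j mod 3359 for j=0..57):
  0:1  1:2496  2:2430  3:2285  4:3137  5:123  6:1339  7:3298
  8:2258  9:2925  10:1693  11:106  12:2574  13:2296  14:362  15:3340
  16:2961  17:856  18:252  19:859  20:1022  21:1431  22:1159  23:765
  24:1528  25:1423  26:1345  27:1479  28:43  29:3199  30:361  31:844
  32:531  33:1930  34:474  35:736  36:3042  37:1492  38:2260  39:1199
  40:3194  41:1317  42:2130  43:2542  44:3040  45:3218  46:759  47:3347
  48:279  49:1071  50:2811  51:2664  52:1883  53:727  54:732  55:3135
  56:1849  57:3197
Giant step factor: 2496^(-58) ≡ 441 (mod 3359).
Scan 1206·441^i mod 3359 for i = 0, 1, …:
  i=0: 1206   i=1: 1124   i=2: 1911   i=3: 3001
  i=4: 3354   i=5: 1154   i=6: 1705   i=7: 2848
  i=8: 3061   i=9: 2942     …   i=14: 2843
  i=15: 856
Match at i=15, j=17: x = 15·58 + 17 = 887.

887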